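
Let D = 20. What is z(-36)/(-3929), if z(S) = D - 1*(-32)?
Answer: -52/3929 ≈ -0.013235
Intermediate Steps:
z(S) = 52 (z(S) = 20 - 1*(-32) = 20 + 32 = 52)
z(-36)/(-3929) = 52/(-3929) = 52*(-1/3929) = -52/3929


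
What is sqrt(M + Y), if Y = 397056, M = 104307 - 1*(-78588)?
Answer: 3*sqrt(64439) ≈ 761.54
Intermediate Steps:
M = 182895 (M = 104307 + 78588 = 182895)
sqrt(M + Y) = sqrt(182895 + 397056) = sqrt(579951) = 3*sqrt(64439)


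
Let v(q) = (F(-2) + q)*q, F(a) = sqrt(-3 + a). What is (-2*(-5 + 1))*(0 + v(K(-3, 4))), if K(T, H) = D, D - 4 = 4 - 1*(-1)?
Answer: 648 + 72*I*sqrt(5) ≈ 648.0 + 161.0*I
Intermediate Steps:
D = 9 (D = 4 + (4 - 1*(-1)) = 4 + (4 + 1) = 4 + 5 = 9)
K(T, H) = 9
v(q) = q*(q + I*sqrt(5)) (v(q) = (sqrt(-3 - 2) + q)*q = (sqrt(-5) + q)*q = (I*sqrt(5) + q)*q = (q + I*sqrt(5))*q = q*(q + I*sqrt(5)))
(-2*(-5 + 1))*(0 + v(K(-3, 4))) = (-2*(-5 + 1))*(0 + 9*(9 + I*sqrt(5))) = (-2*(-4))*(0 + (81 + 9*I*sqrt(5))) = 8*(81 + 9*I*sqrt(5)) = 648 + 72*I*sqrt(5)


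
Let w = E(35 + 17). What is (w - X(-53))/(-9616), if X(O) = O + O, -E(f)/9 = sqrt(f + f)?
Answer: -53/4808 + 9*sqrt(26)/4808 ≈ -0.0014785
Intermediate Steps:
E(f) = -9*sqrt(2)*sqrt(f) (E(f) = -9*sqrt(f + f) = -9*sqrt(2)*sqrt(f))
X(O) = 2*O
w = -18*sqrt(26) (w = -9*sqrt(2)*sqrt(35 + 17) = -9*sqrt(2)*sqrt(52) = -9*sqrt(2)*2*sqrt(13) = -18*sqrt(26) ≈ -91.782)
(w - X(-53))/(-9616) = (-18*sqrt(26) - 2*(-53))/(-9616) = (-18*sqrt(26) - 1*(-106))*(-1/9616) = (-18*sqrt(26) + 106)*(-1/9616) = (106 - 18*sqrt(26))*(-1/9616) = -53/4808 + 9*sqrt(26)/4808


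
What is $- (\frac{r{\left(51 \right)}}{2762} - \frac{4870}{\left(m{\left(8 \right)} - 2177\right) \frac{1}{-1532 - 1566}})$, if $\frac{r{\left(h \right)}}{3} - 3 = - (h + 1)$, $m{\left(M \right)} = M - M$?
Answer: $\frac{41671332139}{6012874} \approx 6930.4$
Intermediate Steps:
$m{\left(M \right)} = 0$
$r{\left(h \right)} = 6 - 3 h$ ($r{\left(h \right)} = 9 + 3 \left(- (h + 1)\right) = 9 + 3 \left(- (1 + h)\right) = 9 + 3 \left(-1 - h\right) = 9 - \left(3 + 3 h\right) = 6 - 3 h$)
$- (\frac{r{\left(51 \right)}}{2762} - \frac{4870}{\left(m{\left(8 \right)} - 2177\right) \frac{1}{-1532 - 1566}}) = - (\frac{6 - 153}{2762} - \frac{4870}{\left(0 - 2177\right) \frac{1}{-1532 - 1566}}) = - (\left(6 - 153\right) \frac{1}{2762} - \frac{4870}{\left(-2177\right) \frac{1}{-3098}}) = - (\left(-147\right) \frac{1}{2762} - \frac{4870}{\left(-2177\right) \left(- \frac{1}{3098}\right)}) = - (- \frac{147}{2762} - \frac{4870}{\frac{2177}{3098}}) = - (- \frac{147}{2762} - \frac{15087260}{2177}) = \left(-1\right) \left(- \frac{41671332139}{6012874}\right) = \frac{41671332139}{6012874}$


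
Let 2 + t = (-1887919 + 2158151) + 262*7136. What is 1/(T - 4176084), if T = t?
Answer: -1/2036222 ≈ -4.9111e-7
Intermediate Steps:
t = 2139862 (t = -2 + ((-1887919 + 2158151) + 262*7136) = -2 + (270232 + 1869632) = -2 + 2139864 = 2139862)
T = 2139862
1/(T - 4176084) = 1/(2139862 - 4176084) = 1/(-2036222) = -1/2036222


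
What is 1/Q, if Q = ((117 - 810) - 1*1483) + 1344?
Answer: -1/832 ≈ -0.0012019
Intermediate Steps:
Q = -832 (Q = (-693 - 1483) + 1344 = -2176 + 1344 = -832)
1/Q = 1/(-832) = -1/832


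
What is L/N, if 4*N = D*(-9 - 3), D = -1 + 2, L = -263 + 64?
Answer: 199/3 ≈ 66.333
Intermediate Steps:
L = -199
D = 1
N = -3 (N = (1*(-9 - 3))/4 = (1*(-12))/4 = (¼)*(-12) = -3)
L/N = -199/(-3) = -199*(-⅓) = 199/3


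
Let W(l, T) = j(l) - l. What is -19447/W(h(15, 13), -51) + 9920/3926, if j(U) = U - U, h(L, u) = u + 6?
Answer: 38268701/37297 ≈ 1026.1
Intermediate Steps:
h(L, u) = 6 + u
j(U) = 0
W(l, T) = -l (W(l, T) = 0 - l = -l)
-19447/W(h(15, 13), -51) + 9920/3926 = -19447*(-1/(6 + 13)) + 9920/3926 = -19447/((-1*19)) + 9920*(1/3926) = -19447/(-19) + 4960/1963 = -19447*(-1/19) + 4960/1963 = 19447/19 + 4960/1963 = 38268701/37297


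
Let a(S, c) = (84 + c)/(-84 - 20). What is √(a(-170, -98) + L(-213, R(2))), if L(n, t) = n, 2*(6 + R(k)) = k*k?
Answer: I*√143897/26 ≈ 14.59*I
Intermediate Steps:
R(k) = -6 + k²/2 (R(k) = -6 + (k*k)/2 = -6 + k²/2)
a(S, c) = -21/26 - c/104 (a(S, c) = (84 + c)/(-104) = (84 + c)*(-1/104) = -21/26 - c/104)
√(a(-170, -98) + L(-213, R(2))) = √((-21/26 - 1/104*(-98)) - 213) = √((-21/26 + 49/52) - 213) = √(7/52 - 213) = √(-11069/52) = I*√143897/26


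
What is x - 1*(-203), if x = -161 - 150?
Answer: -108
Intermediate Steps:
x = -311
x - 1*(-203) = -311 - 1*(-203) = -311 + 203 = -108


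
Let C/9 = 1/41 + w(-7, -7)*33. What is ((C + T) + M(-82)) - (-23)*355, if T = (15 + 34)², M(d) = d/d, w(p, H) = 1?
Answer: 445433/41 ≈ 10864.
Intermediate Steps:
M(d) = 1
C = 12186/41 (C = 9*(1/41 + 1*33) = 9*(1/41 + 33) = 9*(1354/41) = 12186/41 ≈ 297.22)
T = 2401 (T = 49² = 2401)
((C + T) + M(-82)) - (-23)*355 = ((12186/41 + 2401) + 1) - (-23)*355 = (110627/41 + 1) - 1*(-8165) = 110668/41 + 8165 = 445433/41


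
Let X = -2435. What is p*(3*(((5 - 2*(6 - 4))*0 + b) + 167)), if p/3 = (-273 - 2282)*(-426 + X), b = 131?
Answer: 19605031110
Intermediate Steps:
p = 21929565 (p = 3*((-273 - 2282)*(-426 - 2435)) = 3*(-2555*(-2861)) = 3*7309855 = 21929565)
p*(3*(((5 - 2*(6 - 4))*0 + b) + 167)) = 21929565*(3*(((5 - 2*(6 - 4))*0 + 131) + 167)) = 21929565*(3*(((5 - 2*2)*0 + 131) + 167)) = 21929565*(3*(((5 - 4)*0 + 131) + 167)) = 21929565*(3*((1*0 + 131) + 167)) = 21929565*(3*((0 + 131) + 167)) = 21929565*(3*(131 + 167)) = 21929565*(3*298) = 21929565*894 = 19605031110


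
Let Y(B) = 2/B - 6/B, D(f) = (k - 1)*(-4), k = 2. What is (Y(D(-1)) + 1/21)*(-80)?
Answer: -1760/21 ≈ -83.810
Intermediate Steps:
D(f) = -4 (D(f) = (2 - 1)*(-4) = 1*(-4) = -4)
Y(B) = -4/B
(Y(D(-1)) + 1/21)*(-80) = (-4/(-4) + 1/21)*(-80) = (-4*(-¼) + 1/21)*(-80) = (1 + 1/21)*(-80) = (22/21)*(-80) = -1760/21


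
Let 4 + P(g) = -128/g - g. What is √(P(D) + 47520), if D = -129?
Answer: √792876957/129 ≈ 218.28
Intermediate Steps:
P(g) = -4 - g - 128/g (P(g) = -4 + (-128/g - g) = -4 + (-g - 128/g) = -4 - g - 128/g)
√(P(D) + 47520) = √((-4 - 1*(-129) - 128/(-129)) + 47520) = √((-4 + 129 - 128*(-1/129)) + 47520) = √((-4 + 129 + 128/129) + 47520) = √(16253/129 + 47520) = √(6146333/129) = √792876957/129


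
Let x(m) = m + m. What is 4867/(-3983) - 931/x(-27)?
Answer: 3445355/215082 ≈ 16.019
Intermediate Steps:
x(m) = 2*m
4867/(-3983) - 931/x(-27) = 4867/(-3983) - 931/(2*(-27)) = 4867*(-1/3983) - 931/(-54) = -4867/3983 - 931*(-1/54) = -4867/3983 + 931/54 = 3445355/215082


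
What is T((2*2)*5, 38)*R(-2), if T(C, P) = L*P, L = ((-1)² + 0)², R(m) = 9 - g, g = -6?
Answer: 570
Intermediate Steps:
R(m) = 15 (R(m) = 9 - 1*(-6) = 9 + 6 = 15)
L = 1 (L = (1 + 0)² = 1² = 1)
T(C, P) = P (T(C, P) = 1*P = P)
T((2*2)*5, 38)*R(-2) = 38*15 = 570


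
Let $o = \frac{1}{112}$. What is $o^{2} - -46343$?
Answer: $\frac{581326593}{12544} \approx 46343.0$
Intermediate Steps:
$o = \frac{1}{112} \approx 0.0089286$
$o^{2} - -46343 = \left(\frac{1}{112}\right)^{2} - -46343 = \frac{1}{12544} + 46343 = \frac{581326593}{12544}$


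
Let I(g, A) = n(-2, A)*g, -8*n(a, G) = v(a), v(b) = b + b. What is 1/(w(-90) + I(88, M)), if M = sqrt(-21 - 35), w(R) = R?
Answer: -1/46 ≈ -0.021739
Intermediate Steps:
v(b) = 2*b
M = 2*I*sqrt(14) (M = sqrt(-56) = 2*I*sqrt(14) ≈ 7.4833*I)
n(a, G) = -a/4
I(g, A) = g/2 (I(g, A) = (-1/4*(-2))*g = g/2)
1/(w(-90) + I(88, M)) = 1/(-90 + (1/2)*88) = 1/(-90 + 44) = 1/(-46) = -1/46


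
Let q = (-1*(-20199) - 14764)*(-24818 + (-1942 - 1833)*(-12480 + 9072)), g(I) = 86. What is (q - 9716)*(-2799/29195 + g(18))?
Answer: 175024942030104834/29195 ≈ 5.9950e+12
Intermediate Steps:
q = 69787476170 (q = (20199 - 14764)*(-24818 - 3775*(-3408)) = 5435*(-24818 + 12865200) = 5435*12840382 = 69787476170)
(q - 9716)*(-2799/29195 + g(18)) = (69787476170 - 9716)*(-2799/29195 + 86) = 69787466454*(-2799*1/29195 + 86) = 69787466454*(-2799/29195 + 86) = 69787466454*(2507971/29195) = 175024942030104834/29195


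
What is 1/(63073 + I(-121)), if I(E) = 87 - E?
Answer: 1/63281 ≈ 1.5803e-5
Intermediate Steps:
1/(63073 + I(-121)) = 1/(63073 + (87 - 1*(-121))) = 1/(63073 + (87 + 121)) = 1/(63073 + 208) = 1/63281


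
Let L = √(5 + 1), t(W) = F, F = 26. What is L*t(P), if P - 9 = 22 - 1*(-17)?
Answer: 26*√6 ≈ 63.687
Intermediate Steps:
P = 48 (P = 9 + (22 - 1*(-17)) = 9 + (22 + 17) = 9 + 39 = 48)
t(W) = 26
L = √6 ≈ 2.4495
L*t(P) = √6*26 = 26*√6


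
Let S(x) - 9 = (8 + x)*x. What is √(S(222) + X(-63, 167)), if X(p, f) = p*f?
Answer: 2*√10137 ≈ 201.37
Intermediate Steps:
S(x) = 9 + x*(8 + x) (S(x) = 9 + (8 + x)*x = 9 + x*(8 + x))
X(p, f) = f*p
√(S(222) + X(-63, 167)) = √((9 + 222² + 8*222) + 167*(-63)) = √((9 + 49284 + 1776) - 10521) = √(51069 - 10521) = √40548 = 2*√10137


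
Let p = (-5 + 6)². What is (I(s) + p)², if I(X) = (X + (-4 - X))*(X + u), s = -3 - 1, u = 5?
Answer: 9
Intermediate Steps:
s = -4
I(X) = -20 - 4*X (I(X) = (X + (-4 - X))*(X + 5) = -4*(5 + X) = -20 - 4*X)
p = 1 (p = 1² = 1)
(I(s) + p)² = ((-20 - 4*(-4)) + 1)² = ((-20 + 16) + 1)² = (-4 + 1)² = (-3)² = 9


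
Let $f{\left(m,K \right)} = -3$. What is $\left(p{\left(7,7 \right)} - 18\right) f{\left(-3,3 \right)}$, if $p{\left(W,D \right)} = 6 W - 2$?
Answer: $-66$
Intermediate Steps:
$p{\left(W,D \right)} = -2 + 6 W$
$\left(p{\left(7,7 \right)} - 18\right) f{\left(-3,3 \right)} = \left(\left(-2 + 6 \cdot 7\right) - 18\right) \left(-3\right) = \left(\left(-2 + 42\right) - 18\right) \left(-3\right) = \left(40 - 18\right) \left(-3\right) = 22 \left(-3\right) = -66$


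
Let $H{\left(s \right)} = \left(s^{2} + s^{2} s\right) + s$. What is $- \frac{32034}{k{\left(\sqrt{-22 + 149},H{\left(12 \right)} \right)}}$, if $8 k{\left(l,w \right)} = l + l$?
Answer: $- \frac{128136 \sqrt{127}}{127} \approx -11370.0$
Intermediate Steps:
$H{\left(s \right)} = s + s^{2} + s^{3}$ ($H{\left(s \right)} = \left(s^{2} + s^{3}\right) + s = s + s^{2} + s^{3}$)
$k{\left(l,w \right)} = \frac{l}{4}$ ($k{\left(l,w \right)} = \frac{l + l}{8} = \frac{2 l}{8} = \frac{l}{4}$)
$- \frac{32034}{k{\left(\sqrt{-22 + 149},H{\left(12 \right)} \right)}} = - \frac{32034}{\frac{1}{4} \sqrt{-22 + 149}} = - \frac{32034}{\frac{1}{4} \sqrt{127}} = - 32034 \frac{4 \sqrt{127}}{127} = - \frac{128136 \sqrt{127}}{127}$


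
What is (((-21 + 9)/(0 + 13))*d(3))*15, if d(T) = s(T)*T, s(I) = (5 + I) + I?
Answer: -5940/13 ≈ -456.92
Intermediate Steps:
s(I) = 5 + 2*I
d(T) = T*(5 + 2*T) (d(T) = (5 + 2*T)*T = T*(5 + 2*T))
(((-21 + 9)/(0 + 13))*d(3))*15 = (((-21 + 9)/(0 + 13))*(3*(5 + 2*3)))*15 = ((-12/13)*(3*(5 + 6)))*15 = ((-12*1/13)*(3*11))*15 = -12/13*33*15 = -396/13*15 = -5940/13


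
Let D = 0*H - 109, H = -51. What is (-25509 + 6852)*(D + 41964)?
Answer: -780888735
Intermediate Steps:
D = -109 (D = 0*(-51) - 109 = 0 - 109 = -109)
(-25509 + 6852)*(D + 41964) = (-25509 + 6852)*(-109 + 41964) = -18657*41855 = -780888735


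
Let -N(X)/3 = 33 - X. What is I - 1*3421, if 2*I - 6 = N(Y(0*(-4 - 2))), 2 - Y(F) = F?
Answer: -6929/2 ≈ -3464.5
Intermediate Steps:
Y(F) = 2 - F
N(X) = -99 + 3*X (N(X) = -3*(33 - X) = -99 + 3*X)
I = -87/2 (I = 3 + (-99 + 3*(2 - 0*(-4 - 2)))/2 = 3 + (-99 + 3*(2 - 0*(-6)))/2 = 3 + (-99 + 3*(2 - 1*0))/2 = 3 + (-99 + 3*(2 + 0))/2 = 3 + (-99 + 3*2)/2 = 3 + (-99 + 6)/2 = 3 + (½)*(-93) = 3 - 93/2 = -87/2 ≈ -43.500)
I - 1*3421 = -87/2 - 1*3421 = -87/2 - 3421 = -6929/2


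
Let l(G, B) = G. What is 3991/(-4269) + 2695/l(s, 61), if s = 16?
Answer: 11441099/68304 ≈ 167.50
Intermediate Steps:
3991/(-4269) + 2695/l(s, 61) = 3991/(-4269) + 2695/16 = 3991*(-1/4269) + 2695*(1/16) = -3991/4269 + 2695/16 = 11441099/68304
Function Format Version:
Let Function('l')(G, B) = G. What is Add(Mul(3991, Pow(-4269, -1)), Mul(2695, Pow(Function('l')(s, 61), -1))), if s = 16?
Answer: Rational(11441099, 68304) ≈ 167.50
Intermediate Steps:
Add(Mul(3991, Pow(-4269, -1)), Mul(2695, Pow(Function('l')(s, 61), -1))) = Add(Mul(3991, Pow(-4269, -1)), Mul(2695, Pow(16, -1))) = Add(Mul(3991, Rational(-1, 4269)), Mul(2695, Rational(1, 16))) = Add(Rational(-3991, 4269), Rational(2695, 16)) = Rational(11441099, 68304)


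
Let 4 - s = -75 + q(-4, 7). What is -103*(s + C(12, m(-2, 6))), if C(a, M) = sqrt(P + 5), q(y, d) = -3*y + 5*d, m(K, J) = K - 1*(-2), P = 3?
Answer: -3296 - 206*sqrt(2) ≈ -3587.3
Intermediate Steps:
m(K, J) = 2 + K (m(K, J) = K + 2 = 2 + K)
C(a, M) = 2*sqrt(2) (C(a, M) = sqrt(3 + 5) = sqrt(8) = 2*sqrt(2))
s = 32 (s = 4 - (-75 + (-3*(-4) + 5*7)) = 4 - (-75 + (12 + 35)) = 4 - (-75 + 47) = 4 - 1*(-28) = 4 + 28 = 32)
-103*(s + C(12, m(-2, 6))) = -103*(32 + 2*sqrt(2)) = -3296 - 206*sqrt(2)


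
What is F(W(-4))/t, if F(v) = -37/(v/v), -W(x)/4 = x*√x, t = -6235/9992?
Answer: 369704/6235 ≈ 59.295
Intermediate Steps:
t = -6235/9992 (t = -6235*1/9992 = -6235/9992 ≈ -0.62400)
W(x) = -4*x^(3/2) (W(x) = -4*x*√x = -4*x^(3/2))
F(v) = -37 (F(v) = -37/1 = -37*1 = -37)
F(W(-4))/t = -37/(-6235/9992) = -37*(-9992/6235) = 369704/6235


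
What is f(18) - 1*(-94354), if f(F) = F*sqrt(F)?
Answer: 94354 + 54*sqrt(2) ≈ 94430.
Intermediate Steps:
f(F) = F**(3/2)
f(18) - 1*(-94354) = 18**(3/2) - 1*(-94354) = 54*sqrt(2) + 94354 = 94354 + 54*sqrt(2)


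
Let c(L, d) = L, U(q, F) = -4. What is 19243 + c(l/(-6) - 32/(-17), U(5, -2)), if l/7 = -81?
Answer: 657539/34 ≈ 19339.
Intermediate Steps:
l = -567 (l = 7*(-81) = -567)
19243 + c(l/(-6) - 32/(-17), U(5, -2)) = 19243 + (-567/(-6) - 32/(-17)) = 19243 + (-567*(-1/6) - 32*(-1/17)) = 19243 + (189/2 + 32/17) = 19243 + 3277/34 = 657539/34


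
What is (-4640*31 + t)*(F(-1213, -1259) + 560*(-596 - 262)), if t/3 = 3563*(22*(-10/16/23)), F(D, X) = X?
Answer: 6658199023325/92 ≈ 7.2372e+10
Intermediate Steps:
t = -587895/92 (t = 3*(3563*(22*(-10/16/23))) = 3*(3563*(22*(-10*1/16*(1/23)))) = 3*(3563*(22*(-5/8*1/23))) = 3*(3563*(22*(-5/184))) = 3*(3563*(-55/92)) = 3*(-195965/92) = -587895/92 ≈ -6390.2)
(-4640*31 + t)*(F(-1213, -1259) + 560*(-596 - 262)) = (-4640*31 - 587895/92)*(-1259 + 560*(-596 - 262)) = (-143840 - 587895/92)*(-1259 + 560*(-858)) = -13821175*(-1259 - 480480)/92 = -13821175/92*(-481739) = 6658199023325/92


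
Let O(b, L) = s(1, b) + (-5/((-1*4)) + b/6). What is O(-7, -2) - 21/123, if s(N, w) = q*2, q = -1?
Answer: -1027/492 ≈ -2.0874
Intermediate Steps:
s(N, w) = -2 (s(N, w) = -1*2 = -2)
O(b, L) = -¾ + b/6 (O(b, L) = -2 + (-5/((-1*4)) + b/6) = -2 + (-5/(-4) + b*(⅙)) = -2 + (-5*(-¼) + b/6) = -2 + (5/4 + b/6) = -¾ + b/6)
O(-7, -2) - 21/123 = (-¾ + (⅙)*(-7)) - 21/123 = (-¾ - 7/6) + (1/123)*(-21) = -23/12 - 7/41 = -1027/492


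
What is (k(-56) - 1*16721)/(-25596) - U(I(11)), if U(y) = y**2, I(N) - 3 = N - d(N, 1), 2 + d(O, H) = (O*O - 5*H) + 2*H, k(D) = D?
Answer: -266284007/25596 ≈ -10403.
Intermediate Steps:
d(O, H) = -2 + O**2 - 3*H (d(O, H) = -2 + ((O*O - 5*H) + 2*H) = -2 + ((O**2 - 5*H) + 2*H) = -2 + (O**2 - 3*H) = -2 + O**2 - 3*H)
I(N) = 8 + N - N**2 (I(N) = 3 + (N - (-2 + N**2 - 3*1)) = 3 + (N - (-2 + N**2 - 3)) = 3 + (N - (-5 + N**2)) = 3 + (N + (5 - N**2)) = 3 + (5 + N - N**2) = 8 + N - N**2)
(k(-56) - 1*16721)/(-25596) - U(I(11)) = (-56 - 1*16721)/(-25596) - (8 + 11 - 1*11**2)**2 = (-56 - 16721)*(-1/25596) - (8 + 11 - 1*121)**2 = -16777*(-1/25596) - (8 + 11 - 121)**2 = 16777/25596 - 1*(-102)**2 = 16777/25596 - 1*10404 = 16777/25596 - 10404 = -266284007/25596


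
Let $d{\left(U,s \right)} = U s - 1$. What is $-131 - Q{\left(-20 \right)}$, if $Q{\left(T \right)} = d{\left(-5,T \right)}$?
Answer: $-230$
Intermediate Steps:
$d{\left(U,s \right)} = -1 + U s$
$Q{\left(T \right)} = -1 - 5 T$
$-131 - Q{\left(-20 \right)} = -131 - \left(-1 - -100\right) = -131 - \left(-1 + 100\right) = -131 - 99 = -230$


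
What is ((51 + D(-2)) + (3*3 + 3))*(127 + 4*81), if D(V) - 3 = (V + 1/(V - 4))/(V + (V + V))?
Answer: 1077439/36 ≈ 29929.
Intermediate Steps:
D(V) = 3 + (V + 1/(-4 + V))/(3*V) (D(V) = 3 + (V + 1/(V - 4))/(V + (V + V)) = 3 + (V + 1/(-4 + V))/(V + 2*V) = 3 + (V + 1/(-4 + V))/((3*V)) = 3 + (V + 1/(-4 + V))*(1/(3*V)) = 3 + (V + 1/(-4 + V))/(3*V))
((51 + D(-2)) + (3*3 + 3))*(127 + 4*81) = ((51 + (⅓)*(1 - 40*(-2) + 10*(-2)²)/(-2*(-4 - 2))) + (3*3 + 3))*(127 + 4*81) = ((51 + (⅓)*(-½)*(1 + 80 + 10*4)/(-6)) + (9 + 3))*(127 + 324) = ((51 + (⅓)*(-½)*(-⅙)*(1 + 80 + 40)) + 12)*451 = ((51 + (⅓)*(-½)*(-⅙)*121) + 12)*451 = ((51 + 121/36) + 12)*451 = (1957/36 + 12)*451 = (2389/36)*451 = 1077439/36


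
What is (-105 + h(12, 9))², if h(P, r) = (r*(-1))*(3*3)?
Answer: 34596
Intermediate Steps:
h(P, r) = -9*r (h(P, r) = -r*9 = -9*r)
(-105 + h(12, 9))² = (-105 - 9*9)² = (-105 - 81)² = (-186)² = 34596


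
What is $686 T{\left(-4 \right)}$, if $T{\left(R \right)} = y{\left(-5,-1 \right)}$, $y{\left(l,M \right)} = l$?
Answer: $-3430$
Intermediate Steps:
$T{\left(R \right)} = -5$
$686 T{\left(-4 \right)} = 686 \left(-5\right) = -3430$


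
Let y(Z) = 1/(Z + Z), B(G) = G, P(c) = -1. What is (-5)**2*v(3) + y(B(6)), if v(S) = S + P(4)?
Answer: 601/12 ≈ 50.083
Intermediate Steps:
v(S) = -1 + S (v(S) = S - 1 = -1 + S)
y(Z) = 1/(2*Z)
(-5)**2*v(3) + y(B(6)) = (-5)**2*(-1 + 3) + (1/2)/6 = 25*2 + (1/2)*(1/6) = 50 + 1/12 = 601/12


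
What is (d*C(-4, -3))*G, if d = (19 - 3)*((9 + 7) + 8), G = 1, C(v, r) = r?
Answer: -1152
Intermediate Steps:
d = 384 (d = 16*(16 + 8) = 16*24 = 384)
(d*C(-4, -3))*G = (384*(-3))*1 = -1152*1 = -1152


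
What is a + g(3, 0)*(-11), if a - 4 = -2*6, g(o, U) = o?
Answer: -41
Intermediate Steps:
a = -8 (a = 4 - 2*6 = 4 - 12 = -8)
a + g(3, 0)*(-11) = -8 + 3*(-11) = -8 - 33 = -41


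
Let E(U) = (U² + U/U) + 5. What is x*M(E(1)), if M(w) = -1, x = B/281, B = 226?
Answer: -226/281 ≈ -0.80427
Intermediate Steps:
x = 226/281 ≈ 0.80427
E(U) = 6 + U² (E(U) = (U² + 1) + 5 = (1 + U²) + 5 = 6 + U²)
x*M(E(1)) = (226/281)*(-1) = -226/281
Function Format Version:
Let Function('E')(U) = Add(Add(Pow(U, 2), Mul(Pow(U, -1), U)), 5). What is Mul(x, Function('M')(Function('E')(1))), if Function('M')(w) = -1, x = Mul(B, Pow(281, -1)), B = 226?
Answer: Rational(-226, 281) ≈ -0.80427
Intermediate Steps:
x = Rational(226, 281) (x = Mul(226, Pow(281, -1)) = Mul(226, Rational(1, 281)) = Rational(226, 281) ≈ 0.80427)
Function('E')(U) = Add(6, Pow(U, 2)) (Function('E')(U) = Add(Add(Pow(U, 2), 1), 5) = Add(Add(1, Pow(U, 2)), 5) = Add(6, Pow(U, 2)))
Mul(x, Function('M')(Function('E')(1))) = Mul(Rational(226, 281), -1) = Rational(-226, 281)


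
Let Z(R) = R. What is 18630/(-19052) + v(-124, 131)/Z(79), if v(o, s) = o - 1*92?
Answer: -2793501/752554 ≈ -3.7120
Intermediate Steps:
v(o, s) = -92 + o (v(o, s) = o - 92 = -92 + o)
18630/(-19052) + v(-124, 131)/Z(79) = 18630/(-19052) + (-92 - 124)/79 = 18630*(-1/19052) - 216*1/79 = -9315/9526 - 216/79 = -2793501/752554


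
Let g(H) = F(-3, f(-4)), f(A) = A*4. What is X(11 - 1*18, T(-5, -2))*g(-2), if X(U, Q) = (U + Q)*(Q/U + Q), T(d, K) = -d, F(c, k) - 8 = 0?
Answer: -480/7 ≈ -68.571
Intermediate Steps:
f(A) = 4*A
F(c, k) = 8 (F(c, k) = 8 + 0 = 8)
X(U, Q) = (Q + U)*(Q + Q/U)
g(H) = 8
X(11 - 1*18, T(-5, -2))*g(-2) = ((-1*(-5))*(-1*(-5) + (11 - 1*18)*(1 - 1*(-5) + (11 - 1*18)))/(11 - 1*18))*8 = (5*(5 + (11 - 18)*(1 + 5 + (11 - 18)))/(11 - 18))*8 = (5*(5 - 7*(1 + 5 - 7))/(-7))*8 = (5*(-⅐)*(5 - 7*(-1)))*8 = (5*(-⅐)*(5 + 7))*8 = (5*(-⅐)*12)*8 = -60/7*8 = -480/7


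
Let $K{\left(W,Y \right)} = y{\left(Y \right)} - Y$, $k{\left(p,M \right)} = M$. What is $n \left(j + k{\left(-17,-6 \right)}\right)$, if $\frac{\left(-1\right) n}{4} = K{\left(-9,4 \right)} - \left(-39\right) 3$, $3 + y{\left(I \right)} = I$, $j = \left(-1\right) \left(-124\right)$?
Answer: $-53808$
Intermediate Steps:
$j = 124$
$y{\left(I \right)} = -3 + I$
$K{\left(W,Y \right)} = -3$ ($K{\left(W,Y \right)} = \left(-3 + Y\right) - Y = -3$)
$n = -456$ ($n = - 4 \left(-3 - \left(-39\right) 3\right) = - 4 \left(-3 - -117\right) = - 4 \left(-3 + 117\right) = \left(-4\right) 114 = -456$)
$n \left(j + k{\left(-17,-6 \right)}\right) = - 456 \left(124 - 6\right) = \left(-456\right) 118 = -53808$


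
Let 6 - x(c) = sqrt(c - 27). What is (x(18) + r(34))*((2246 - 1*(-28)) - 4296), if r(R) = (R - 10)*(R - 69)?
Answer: 1686348 + 6066*I ≈ 1.6863e+6 + 6066.0*I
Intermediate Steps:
r(R) = (-69 + R)*(-10 + R) (r(R) = (-10 + R)*(-69 + R) = (-69 + R)*(-10 + R))
x(c) = 6 - sqrt(-27 + c) (x(c) = 6 - sqrt(c - 27) = 6 - sqrt(-27 + c))
(x(18) + r(34))*((2246 - 1*(-28)) - 4296) = ((6 - sqrt(-27 + 18)) + (690 + 34**2 - 79*34))*((2246 - 1*(-28)) - 4296) = ((6 - sqrt(-9)) + (690 + 1156 - 2686))*((2246 + 28) - 4296) = ((6 - 3*I) - 840)*(2274 - 4296) = ((6 - 3*I) - 840)*(-2022) = (-834 - 3*I)*(-2022) = 1686348 + 6066*I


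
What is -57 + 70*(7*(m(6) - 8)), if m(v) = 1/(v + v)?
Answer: -23617/6 ≈ -3936.2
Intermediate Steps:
m(v) = 1/(2*v)
-57 + 70*(7*(m(6) - 8)) = -57 + 70*(7*((½)/6 - 8)) = -57 + 70*(7*((½)*(⅙) - 8)) = -57 + 70*(7*(1/12 - 8)) = -57 + 70*(7*(-95/12)) = -57 + 70*(-665/12) = -57 - 23275/6 = -23617/6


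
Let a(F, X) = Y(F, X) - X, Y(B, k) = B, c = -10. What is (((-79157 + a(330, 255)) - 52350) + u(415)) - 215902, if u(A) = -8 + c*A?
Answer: -351492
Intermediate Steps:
u(A) = -8 - 10*A
a(F, X) = F - X
(((-79157 + a(330, 255)) - 52350) + u(415)) - 215902 = (((-79157 + (330 - 1*255)) - 52350) + (-8 - 10*415)) - 215902 = (((-79157 + (330 - 255)) - 52350) + (-8 - 4150)) - 215902 = (((-79157 + 75) - 52350) - 4158) - 215902 = ((-79082 - 52350) - 4158) - 215902 = (-131432 - 4158) - 215902 = -135590 - 215902 = -351492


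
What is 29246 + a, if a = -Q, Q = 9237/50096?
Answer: 1465098379/50096 ≈ 29246.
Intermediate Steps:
Q = 9237/50096 (Q = 9237*(1/50096) = 9237/50096 ≈ 0.18439)
a = -9237/50096 (a = -1*9237/50096 = -9237/50096 ≈ -0.18439)
29246 + a = 29246 - 9237/50096 = 1465098379/50096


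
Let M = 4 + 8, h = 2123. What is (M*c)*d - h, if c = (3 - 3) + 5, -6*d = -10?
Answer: -2023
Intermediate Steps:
d = 5/3 (d = -⅙*(-10) = 5/3 ≈ 1.6667)
c = 5 (c = 0 + 5 = 5)
M = 12
(M*c)*d - h = (12*5)*(5/3) - 1*2123 = 60*(5/3) - 2123 = 100 - 2123 = -2023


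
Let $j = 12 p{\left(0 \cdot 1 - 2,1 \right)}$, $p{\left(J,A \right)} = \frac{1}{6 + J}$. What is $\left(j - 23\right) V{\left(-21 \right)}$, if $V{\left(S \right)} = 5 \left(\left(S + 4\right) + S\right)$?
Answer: $3800$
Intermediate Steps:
$V{\left(S \right)} = 20 + 10 S$ ($V{\left(S \right)} = 5 \left(\left(4 + S\right) + S\right) = 5 \left(4 + 2 S\right) = 20 + 10 S$)
$j = 3$ ($j = \frac{12}{6 + \left(0 \cdot 1 - 2\right)} = \frac{12}{6 + \left(0 - 2\right)} = \frac{12}{6 - 2} = \frac{12}{4} = 12 \cdot \frac{1}{4} = 3$)
$\left(j - 23\right) V{\left(-21 \right)} = \left(3 - 23\right) \left(20 + 10 \left(-21\right)\right) = - 20 \left(20 - 210\right) = \left(-20\right) \left(-190\right) = 3800$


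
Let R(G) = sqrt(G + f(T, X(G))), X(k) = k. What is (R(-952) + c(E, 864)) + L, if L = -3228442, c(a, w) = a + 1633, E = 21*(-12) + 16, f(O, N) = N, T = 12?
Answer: -3227045 + 4*I*sqrt(119) ≈ -3.227e+6 + 43.635*I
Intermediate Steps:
E = -236 (E = -252 + 16 = -236)
c(a, w) = 1633 + a
R(G) = sqrt(2)*sqrt(G) (R(G) = sqrt(G + G) = sqrt(2*G) = sqrt(2)*sqrt(G))
(R(-952) + c(E, 864)) + L = (sqrt(2)*sqrt(-952) + (1633 - 236)) - 3228442 = (sqrt(2)*(2*I*sqrt(238)) + 1397) - 3228442 = (4*I*sqrt(119) + 1397) - 3228442 = (1397 + 4*I*sqrt(119)) - 3228442 = -3227045 + 4*I*sqrt(119)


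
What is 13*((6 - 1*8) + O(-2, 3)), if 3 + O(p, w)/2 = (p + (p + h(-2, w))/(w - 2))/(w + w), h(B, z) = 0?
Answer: -364/3 ≈ -121.33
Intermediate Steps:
O(p, w) = -6 + (p + p/(-2 + w))/w (O(p, w) = -6 + 2*((p + (p + 0)/(w - 2))/(w + w)) = -6 + 2*((p + p/(-2 + w))/((2*w))) = -6 + 2*((p + p/(-2 + w))*(1/(2*w))) = -6 + 2*((p + p/(-2 + w))/(2*w)) = -6 + (p + p/(-2 + w))/w)
13*((6 - 1*8) + O(-2, 3)) = 13*((6 - 1*8) + (-1*(-2) - 6*3**2 + 12*3 - 2*3)/(3*(-2 + 3))) = 13*((6 - 8) + (1/3)*(2 - 6*9 + 36 - 6)/1) = 13*(-2 + (1/3)*1*(2 - 54 + 36 - 6)) = 13*(-2 + (1/3)*1*(-22)) = 13*(-2 - 22/3) = 13*(-28/3) = -364/3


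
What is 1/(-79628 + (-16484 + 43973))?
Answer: -1/52139 ≈ -1.9180e-5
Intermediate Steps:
1/(-79628 + (-16484 + 43973)) = 1/(-79628 + 27489) = 1/(-52139) = -1/52139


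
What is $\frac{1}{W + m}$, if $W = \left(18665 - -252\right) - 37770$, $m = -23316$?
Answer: $- \frac{1}{42169} \approx -2.3714 \cdot 10^{-5}$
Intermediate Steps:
$W = -18853$ ($W = \left(18665 + 252\right) - 37770 = 18917 - 37770 = -18853$)
$\frac{1}{W + m} = \frac{1}{-18853 - 23316} = \frac{1}{-42169} = - \frac{1}{42169}$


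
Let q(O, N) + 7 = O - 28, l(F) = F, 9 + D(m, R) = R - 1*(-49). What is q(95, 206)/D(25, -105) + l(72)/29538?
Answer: -19640/21333 ≈ -0.92064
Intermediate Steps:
D(m, R) = 40 + R (D(m, R) = -9 + (R - 1*(-49)) = -9 + (R + 49) = -9 + (49 + R) = 40 + R)
q(O, N) = -35 + O (q(O, N) = -7 + (O - 28) = -7 + (-28 + O) = -35 + O)
q(95, 206)/D(25, -105) + l(72)/29538 = (-35 + 95)/(40 - 105) + 72/29538 = 60/(-65) + 72*(1/29538) = 60*(-1/65) + 4/1641 = -12/13 + 4/1641 = -19640/21333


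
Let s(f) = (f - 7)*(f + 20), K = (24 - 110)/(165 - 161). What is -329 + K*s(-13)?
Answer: 2681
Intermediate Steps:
K = -43/2 (K = -86/4 = -86*1/4 = -43/2 ≈ -21.500)
s(f) = (-7 + f)*(20 + f)
-329 + K*s(-13) = -329 - 43*(-140 + (-13)**2 + 13*(-13))/2 = -329 - 43*(-140 + 169 - 169)/2 = -329 - 43/2*(-140) = -329 + 3010 = 2681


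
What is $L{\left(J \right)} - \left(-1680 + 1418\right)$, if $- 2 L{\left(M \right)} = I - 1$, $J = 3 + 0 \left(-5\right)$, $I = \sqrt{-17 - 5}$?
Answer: $\frac{525}{2} - \frac{i \sqrt{22}}{2} \approx 262.5 - 2.3452 i$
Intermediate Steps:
$I = i \sqrt{22}$ ($I = \sqrt{-22} = i \sqrt{22} \approx 4.6904 i$)
$J = 3$ ($J = 3 + 0 = 3$)
$L{\left(M \right)} = \frac{1}{2} - \frac{i \sqrt{22}}{2}$ ($L{\left(M \right)} = - \frac{i \sqrt{22} - 1}{2} = - \frac{-1 + i \sqrt{22}}{2} = \frac{1}{2} - \frac{i \sqrt{22}}{2}$)
$L{\left(J \right)} - \left(-1680 + 1418\right) = \left(\frac{1}{2} - \frac{i \sqrt{22}}{2}\right) - \left(-1680 + 1418\right) = \left(\frac{1}{2} - \frac{i \sqrt{22}}{2}\right) - -262 = \left(\frac{1}{2} - \frac{i \sqrt{22}}{2}\right) + 262 = \frac{525}{2} - \frac{i \sqrt{22}}{2}$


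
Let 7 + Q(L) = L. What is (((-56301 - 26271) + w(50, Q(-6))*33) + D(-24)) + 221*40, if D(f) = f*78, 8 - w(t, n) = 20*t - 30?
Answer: -107350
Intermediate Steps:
Q(L) = -7 + L
w(t, n) = 38 - 20*t (w(t, n) = 8 - (20*t - 30) = 8 - (-30 + 20*t) = 8 + (30 - 20*t) = 38 - 20*t)
D(f) = 78*f
(((-56301 - 26271) + w(50, Q(-6))*33) + D(-24)) + 221*40 = (((-56301 - 26271) + (38 - 20*50)*33) + 78*(-24)) + 221*40 = ((-82572 + (38 - 1000)*33) - 1872) + 8840 = ((-82572 - 962*33) - 1872) + 8840 = ((-82572 - 31746) - 1872) + 8840 = (-114318 - 1872) + 8840 = -116190 + 8840 = -107350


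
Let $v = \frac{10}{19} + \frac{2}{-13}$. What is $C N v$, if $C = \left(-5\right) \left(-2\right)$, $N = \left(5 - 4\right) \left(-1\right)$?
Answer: $- \frac{920}{247} \approx -3.7247$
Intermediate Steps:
$N = -1$ ($N = 1 \left(-1\right) = -1$)
$C = 10$
$v = \frac{92}{247}$ ($v = 10 \cdot \frac{1}{19} + 2 \left(- \frac{1}{13}\right) = \frac{10}{19} - \frac{2}{13} = \frac{92}{247} \approx 0.37247$)
$C N v = 10 \left(-1\right) \frac{92}{247} = \left(-10\right) \frac{92}{247} = - \frac{920}{247}$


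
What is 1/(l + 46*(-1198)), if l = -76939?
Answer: -1/132047 ≈ -7.5731e-6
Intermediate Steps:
1/(l + 46*(-1198)) = 1/(-76939 + 46*(-1198)) = 1/(-76939 - 55108) = 1/(-132047) = -1/132047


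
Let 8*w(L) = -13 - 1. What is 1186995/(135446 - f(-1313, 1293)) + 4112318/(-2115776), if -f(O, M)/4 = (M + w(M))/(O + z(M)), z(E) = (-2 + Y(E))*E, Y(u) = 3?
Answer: 3910961030831/572053993888 ≈ 6.8367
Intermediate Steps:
w(L) = -7/4 (w(L) = (-13 - 1)/8 = (⅛)*(-14) = -7/4)
z(E) = E (z(E) = (-2 + 3)*E = 1*E = E)
f(O, M) = -4*(-7/4 + M)/(M + O) (f(O, M) = -4*(M - 7/4)/(O + M) = -4*(-7/4 + M)/(M + O))
1186995/(135446 - f(-1313, 1293)) + 4112318/(-2115776) = 1186995/(135446 - (7 - 4*1293)/(1293 - 1313)) + 4112318/(-2115776) = 1186995/(135446 - (7 - 5172)/(-20)) + 4112318*(-1/2115776) = 1186995/(135446 - (-1)*(-5165)/20) - 2056159/1057888 = 1186995/(135446 - 1*1033/4) - 2056159/1057888 = 1186995/(135446 - 1033/4) - 2056159/1057888 = 1186995/(540751/4) - 2056159/1057888 = 1186995*(4/540751) - 2056159/1057888 = 4747980/540751 - 2056159/1057888 = 3910961030831/572053993888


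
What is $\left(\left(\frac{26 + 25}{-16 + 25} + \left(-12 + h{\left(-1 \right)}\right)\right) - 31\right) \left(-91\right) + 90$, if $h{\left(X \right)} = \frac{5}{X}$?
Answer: $\frac{11827}{3} \approx 3942.3$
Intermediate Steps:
$\left(\left(\frac{26 + 25}{-16 + 25} + \left(-12 + h{\left(-1 \right)}\right)\right) - 31\right) \left(-91\right) + 90 = \left(\left(\frac{26 + 25}{-16 + 25} - \left(12 - \frac{5}{-1}\right)\right) - 31\right) \left(-91\right) + 90 = \left(\left(\frac{51}{9} + \left(-12 + 5 \left(-1\right)\right)\right) - 31\right) \left(-91\right) + 90 = \left(\left(51 \cdot \frac{1}{9} - 17\right) - 31\right) \left(-91\right) + 90 = \left(\left(\frac{17}{3} - 17\right) - 31\right) \left(-91\right) + 90 = \left(- \frac{34}{3} - 31\right) \left(-91\right) + 90 = \left(- \frac{127}{3}\right) \left(-91\right) + 90 = \frac{11557}{3} + 90 = \frac{11827}{3}$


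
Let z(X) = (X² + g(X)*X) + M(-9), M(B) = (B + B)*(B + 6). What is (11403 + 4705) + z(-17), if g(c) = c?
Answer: 16740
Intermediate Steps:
M(B) = 2*B*(6 + B) (M(B) = (2*B)*(6 + B) = 2*B*(6 + B))
z(X) = 54 + 2*X² (z(X) = (X² + X*X) + 2*(-9)*(6 - 9) = (X² + X²) + 2*(-9)*(-3) = 2*X² + 54 = 54 + 2*X²)
(11403 + 4705) + z(-17) = (11403 + 4705) + (54 + 2*(-17)²) = 16108 + (54 + 2*289) = 16108 + (54 + 578) = 16108 + 632 = 16740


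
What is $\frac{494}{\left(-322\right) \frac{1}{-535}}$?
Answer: $\frac{132145}{161} \approx 820.78$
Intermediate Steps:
$\frac{494}{\left(-322\right) \frac{1}{-535}} = \frac{494}{\left(-322\right) \left(- \frac{1}{535}\right)} = \frac{494}{\frac{322}{535}} = 494 \cdot \frac{535}{322} = \frac{132145}{161}$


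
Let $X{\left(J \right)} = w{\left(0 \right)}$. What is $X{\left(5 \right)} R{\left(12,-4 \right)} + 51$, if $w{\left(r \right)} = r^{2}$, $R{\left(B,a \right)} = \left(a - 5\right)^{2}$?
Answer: $51$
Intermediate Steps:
$R{\left(B,a \right)} = \left(-5 + a\right)^{2}$
$X{\left(J \right)} = 0$ ($X{\left(J \right)} = 0^{2} = 0$)
$X{\left(5 \right)} R{\left(12,-4 \right)} + 51 = 0 \left(-5 - 4\right)^{2} + 51 = 0 \left(-9\right)^{2} + 51 = 0 \cdot 81 + 51 = 0 + 51 = 51$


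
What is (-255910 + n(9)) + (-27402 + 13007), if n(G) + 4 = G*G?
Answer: -270228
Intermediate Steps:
n(G) = -4 + G² (n(G) = -4 + G*G = -4 + G²)
(-255910 + n(9)) + (-27402 + 13007) = (-255910 + (-4 + 9²)) + (-27402 + 13007) = (-255910 + (-4 + 81)) - 14395 = (-255910 + 77) - 14395 = -255833 - 14395 = -270228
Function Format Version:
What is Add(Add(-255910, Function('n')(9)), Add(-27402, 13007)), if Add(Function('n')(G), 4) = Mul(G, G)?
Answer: -270228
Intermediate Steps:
Function('n')(G) = Add(-4, Pow(G, 2)) (Function('n')(G) = Add(-4, Mul(G, G)) = Add(-4, Pow(G, 2)))
Add(Add(-255910, Function('n')(9)), Add(-27402, 13007)) = Add(Add(-255910, Add(-4, Pow(9, 2))), Add(-27402, 13007)) = Add(Add(-255910, Add(-4, 81)), -14395) = Add(Add(-255910, 77), -14395) = Add(-255833, -14395) = -270228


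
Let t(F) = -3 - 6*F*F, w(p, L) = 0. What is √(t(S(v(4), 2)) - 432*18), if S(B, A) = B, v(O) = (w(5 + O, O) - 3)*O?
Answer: I*√8643 ≈ 92.968*I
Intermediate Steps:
v(O) = -3*O (v(O) = (0 - 3)*O = -3*O)
t(F) = -3 - 6*F²
√(t(S(v(4), 2)) - 432*18) = √((-3 - 6*(-3*4)²) - 432*18) = √((-3 - 6*(-12)²) - 7776) = √((-3 - 6*144) - 7776) = √((-3 - 864) - 7776) = √(-867 - 7776) = √(-8643) = I*√8643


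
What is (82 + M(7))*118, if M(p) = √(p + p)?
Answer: 9676 + 118*√14 ≈ 10118.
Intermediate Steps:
M(p) = √2*√p (M(p) = √(2*p) = √2*√p)
(82 + M(7))*118 = (82 + √2*√7)*118 = (82 + √14)*118 = 9676 + 118*√14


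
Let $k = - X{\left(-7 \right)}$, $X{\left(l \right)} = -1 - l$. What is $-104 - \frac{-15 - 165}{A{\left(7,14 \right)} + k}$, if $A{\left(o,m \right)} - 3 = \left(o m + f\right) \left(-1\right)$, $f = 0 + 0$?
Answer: $- \frac{10684}{101} \approx -105.78$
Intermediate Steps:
$k = -6$ ($k = - (-1 - -7) = - (-1 + 7) = \left(-1\right) 6 = -6$)
$f = 0$
$A{\left(o,m \right)} = 3 - m o$ ($A{\left(o,m \right)} = 3 + \left(o m + 0\right) \left(-1\right) = 3 + \left(m o + 0\right) \left(-1\right) = 3 + m o \left(-1\right) = 3 - m o$)
$-104 - \frac{-15 - 165}{A{\left(7,14 \right)} + k} = -104 - \frac{-15 - 165}{\left(3 - 14 \cdot 7\right) - 6} = -104 - - \frac{180}{\left(3 - 98\right) - 6} = -104 - - \frac{180}{-95 - 6} = -104 - - \frac{180}{-101} = -104 - \left(-180\right) \left(- \frac{1}{101}\right) = -104 - \frac{180}{101} = - \frac{10684}{101}$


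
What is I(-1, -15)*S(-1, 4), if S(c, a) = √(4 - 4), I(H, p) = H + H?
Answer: 0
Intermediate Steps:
I(H, p) = 2*H
S(c, a) = 0 (S(c, a) = √0 = 0)
I(-1, -15)*S(-1, 4) = (2*(-1))*0 = -2*0 = 0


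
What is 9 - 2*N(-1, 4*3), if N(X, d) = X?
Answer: 11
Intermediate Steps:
9 - 2*N(-1, 4*3) = 9 - 2*(-1) = 9 + 2 = 11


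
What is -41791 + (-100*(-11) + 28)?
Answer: -40663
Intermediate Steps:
-41791 + (-100*(-11) + 28) = -41791 + (1100 + 28) = -41791 + 1128 = -40663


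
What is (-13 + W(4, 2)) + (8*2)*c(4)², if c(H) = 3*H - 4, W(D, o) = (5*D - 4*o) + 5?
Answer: 1028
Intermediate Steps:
W(D, o) = 5 - 4*o + 5*D (W(D, o) = (-4*o + 5*D) + 5 = 5 - 4*o + 5*D)
c(H) = -4 + 3*H
(-13 + W(4, 2)) + (8*2)*c(4)² = (-13 + (5 - 4*2 + 5*4)) + (8*2)*(-4 + 3*4)² = (-13 + (5 - 8 + 20)) + 16*(-4 + 12)² = (-13 + 17) + 16*8² = 4 + 16*64 = 4 + 1024 = 1028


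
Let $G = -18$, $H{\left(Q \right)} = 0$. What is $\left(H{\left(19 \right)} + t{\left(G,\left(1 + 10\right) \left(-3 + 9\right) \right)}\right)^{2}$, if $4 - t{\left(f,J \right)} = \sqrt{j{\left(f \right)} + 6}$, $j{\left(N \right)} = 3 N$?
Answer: $16 \left(1 - i \sqrt{3}\right)^{2} \approx -32.0 - 55.426 i$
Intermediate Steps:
$t{\left(f,J \right)} = 4 - \sqrt{6 + 3 f}$ ($t{\left(f,J \right)} = 4 - \sqrt{3 f + 6} = 4 - \sqrt{6 + 3 f}$)
$\left(H{\left(19 \right)} + t{\left(G,\left(1 + 10\right) \left(-3 + 9\right) \right)}\right)^{2} = \left(0 + \left(4 - \sqrt{6 + 3 \left(-18\right)}\right)\right)^{2} = \left(0 + \left(4 - \sqrt{6 - 54}\right)\right)^{2} = \left(0 + \left(4 - \sqrt{-48}\right)\right)^{2} = \left(0 + \left(4 - 4 i \sqrt{3}\right)\right)^{2} = \left(4 - 4 i \sqrt{3}\right)^{2}$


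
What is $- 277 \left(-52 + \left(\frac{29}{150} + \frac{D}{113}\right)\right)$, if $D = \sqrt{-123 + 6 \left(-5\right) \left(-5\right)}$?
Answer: $\frac{2152567}{150} - \frac{831 \sqrt{3}}{113} \approx 14338.0$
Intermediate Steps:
$D = 3 \sqrt{3}$ ($D = \sqrt{-123 - -150} = \sqrt{-123 + 150} = \sqrt{27} = 3 \sqrt{3} \approx 5.1962$)
$- 277 \left(-52 + \left(\frac{29}{150} + \frac{D}{113}\right)\right) = - 277 \left(-52 + \left(\frac{29}{150} + \frac{3 \sqrt{3}}{113}\right)\right) = - 277 \left(- \frac{7771}{150} + \frac{3 \sqrt{3}}{113}\right) = \frac{2152567}{150} - \frac{831 \sqrt{3}}{113}$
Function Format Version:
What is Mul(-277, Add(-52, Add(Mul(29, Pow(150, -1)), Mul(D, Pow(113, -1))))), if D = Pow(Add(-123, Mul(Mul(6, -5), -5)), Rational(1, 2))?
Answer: Add(Rational(2152567, 150), Mul(Rational(-831, 113), Pow(3, Rational(1, 2)))) ≈ 14338.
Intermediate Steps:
D = Mul(3, Pow(3, Rational(1, 2))) (D = Pow(Add(-123, Mul(-30, -5)), Rational(1, 2)) = Pow(Add(-123, 150), Rational(1, 2)) = Pow(27, Rational(1, 2)) = Mul(3, Pow(3, Rational(1, 2))) ≈ 5.1962)
Mul(-277, Add(-52, Add(Mul(29, Pow(150, -1)), Mul(D, Pow(113, -1))))) = Mul(-277, Add(-52, Add(Mul(29, Pow(150, -1)), Mul(Mul(3, Pow(3, Rational(1, 2))), Pow(113, -1))))) = Mul(-277, Add(-52, Add(Mul(29, Rational(1, 150)), Mul(Mul(3, Pow(3, Rational(1, 2))), Rational(1, 113))))) = Mul(-277, Add(-52, Add(Rational(29, 150), Mul(Rational(3, 113), Pow(3, Rational(1, 2)))))) = Mul(-277, Add(Rational(-7771, 150), Mul(Rational(3, 113), Pow(3, Rational(1, 2))))) = Add(Rational(2152567, 150), Mul(Rational(-831, 113), Pow(3, Rational(1, 2))))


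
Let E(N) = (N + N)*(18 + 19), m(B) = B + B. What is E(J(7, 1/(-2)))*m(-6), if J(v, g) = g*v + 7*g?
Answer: 6216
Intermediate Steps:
m(B) = 2*B
J(v, g) = 7*g + g*v
E(N) = 74*N (E(N) = (2*N)*37 = 74*N)
E(J(7, 1/(-2)))*m(-6) = (74*((7 + 7)/(-2)))*(2*(-6)) = (74*(-1/2*14))*(-12) = (74*(-7))*(-12) = -518*(-12) = 6216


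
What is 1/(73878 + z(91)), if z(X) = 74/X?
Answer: 91/6722972 ≈ 1.3536e-5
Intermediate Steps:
1/(73878 + z(91)) = 1/(73878 + 74/91) = 1/(6722972/91) = 91/6722972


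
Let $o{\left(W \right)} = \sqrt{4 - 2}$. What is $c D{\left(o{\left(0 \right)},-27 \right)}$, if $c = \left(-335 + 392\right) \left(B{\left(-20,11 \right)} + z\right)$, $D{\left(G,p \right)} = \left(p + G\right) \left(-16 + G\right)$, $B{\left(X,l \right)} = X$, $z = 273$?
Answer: $6258714 - 620103 \sqrt{2} \approx 5.3818 \cdot 10^{6}$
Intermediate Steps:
$o{\left(W \right)} = \sqrt{2}$
$D{\left(G,p \right)} = \left(-16 + G\right) \left(G + p\right)$ ($D{\left(G,p \right)} = \left(G + p\right) \left(-16 + G\right) = \left(-16 + G\right) \left(G + p\right)$)
$c = 14421$ ($c = \left(-335 + 392\right) \left(-20 + 273\right) = 57 \cdot 253 = 14421$)
$c D{\left(o{\left(0 \right)},-27 \right)} = 14421 \left(\left(\sqrt{2}\right)^{2} - 16 \sqrt{2} - -432 + \sqrt{2} \left(-27\right)\right) = 14421 \left(2 - 16 \sqrt{2} + 432 - 27 \sqrt{2}\right) = 14421 \left(434 - 43 \sqrt{2}\right) = 6258714 - 620103 \sqrt{2}$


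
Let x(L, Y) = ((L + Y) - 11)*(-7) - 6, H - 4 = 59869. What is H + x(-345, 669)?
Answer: 57676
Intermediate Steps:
H = 59873 (H = 4 + 59869 = 59873)
x(L, Y) = 71 - 7*L - 7*Y (x(L, Y) = (-11 + L + Y)*(-7) - 6 = (77 - 7*L - 7*Y) - 6 = 71 - 7*L - 7*Y)
H + x(-345, 669) = 59873 + (71 - 7*(-345) - 7*669) = 59873 + (71 + 2415 - 4683) = 59873 - 2197 = 57676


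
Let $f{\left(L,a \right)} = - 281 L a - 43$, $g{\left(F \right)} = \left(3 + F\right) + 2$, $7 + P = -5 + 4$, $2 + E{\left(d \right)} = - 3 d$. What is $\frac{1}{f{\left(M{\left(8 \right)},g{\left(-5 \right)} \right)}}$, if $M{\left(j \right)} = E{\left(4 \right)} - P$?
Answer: $- \frac{1}{43} \approx -0.023256$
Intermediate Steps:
$E{\left(d \right)} = -2 - 3 d$
$P = -8$ ($P = -7 + \left(-5 + 4\right) = -7 - 1 = -8$)
$g{\left(F \right)} = 5 + F$
$M{\left(j \right)} = -6$ ($M{\left(j \right)} = \left(-2 - 12\right) - -8 = \left(-2 - 12\right) + 8 = -14 + 8 = -6$)
$f{\left(L,a \right)} = -43 - 281 L a$ ($f{\left(L,a \right)} = - 281 L a - 43 = -43 - 281 L a$)
$\frac{1}{f{\left(M{\left(8 \right)},g{\left(-5 \right)} \right)}} = \frac{1}{-43 - - 1686 \left(5 - 5\right)} = \frac{1}{-43 - \left(-1686\right) 0} = \frac{1}{-43 + 0} = \frac{1}{-43} = - \frac{1}{43}$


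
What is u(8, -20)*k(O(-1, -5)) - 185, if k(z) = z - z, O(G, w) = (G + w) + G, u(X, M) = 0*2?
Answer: -185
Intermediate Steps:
u(X, M) = 0
O(G, w) = w + 2*G
k(z) = 0
u(8, -20)*k(O(-1, -5)) - 185 = 0*0 - 185 = 0 - 185 = -185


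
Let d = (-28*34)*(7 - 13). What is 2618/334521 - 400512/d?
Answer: -36245866/516987 ≈ -70.110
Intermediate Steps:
d = 5712 (d = -952*(-6) = 5712)
2618/334521 - 400512/d = 2618/334521 - 400512/5712 = 2618*(1/334521) - 400512*1/5712 = 238/30411 - 1192/17 = -36245866/516987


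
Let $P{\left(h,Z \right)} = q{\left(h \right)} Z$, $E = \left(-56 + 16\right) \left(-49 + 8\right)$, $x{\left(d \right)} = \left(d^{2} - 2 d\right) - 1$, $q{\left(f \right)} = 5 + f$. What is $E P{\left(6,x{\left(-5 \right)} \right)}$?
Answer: $613360$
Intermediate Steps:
$x{\left(d \right)} = -1 + d^{2} - 2 d$
$E = 1640$ ($E = \left(-40\right) \left(-41\right) = 1640$)
$P{\left(h,Z \right)} = Z \left(5 + h\right)$ ($P{\left(h,Z \right)} = \left(5 + h\right) Z = Z \left(5 + h\right)$)
$E P{\left(6,x{\left(-5 \right)} \right)} = 1640 \left(-1 + \left(-5\right)^{2} - -10\right) \left(5 + 6\right) = 1640 \left(-1 + 25 + 10\right) 11 = 1640 \cdot 34 \cdot 11 = 1640 \cdot 374 = 613360$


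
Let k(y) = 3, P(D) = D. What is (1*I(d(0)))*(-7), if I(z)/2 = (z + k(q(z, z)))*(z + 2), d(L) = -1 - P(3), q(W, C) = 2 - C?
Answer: -28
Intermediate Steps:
d(L) = -4 (d(L) = -1 - 1*3 = -1 - 3 = -4)
I(z) = 2*(2 + z)*(3 + z) (I(z) = 2*((z + 3)*(z + 2)) = 2*((3 + z)*(2 + z)) = 2*((2 + z)*(3 + z)) = 2*(2 + z)*(3 + z))
(1*I(d(0)))*(-7) = (1*(12 + 2*(-4)² + 10*(-4)))*(-7) = (1*(12 + 2*16 - 40))*(-7) = (1*(12 + 32 - 40))*(-7) = (1*4)*(-7) = 4*(-7) = -28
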